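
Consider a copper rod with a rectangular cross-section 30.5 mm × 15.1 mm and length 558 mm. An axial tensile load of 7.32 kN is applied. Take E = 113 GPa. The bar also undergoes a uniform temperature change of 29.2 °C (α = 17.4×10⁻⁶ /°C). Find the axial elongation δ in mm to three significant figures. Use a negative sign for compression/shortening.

A = 460.6 mm².
δ_mech = NL/(AE) = 7320·558/(460.6·113000) = 0.07849 mm.
δ_thermal = αLΔT = 17.4e-6·558·29.2 = 0.2835 mm.
δ = δ_mech + δ_thermal = 0.362 mm.

0.362 mm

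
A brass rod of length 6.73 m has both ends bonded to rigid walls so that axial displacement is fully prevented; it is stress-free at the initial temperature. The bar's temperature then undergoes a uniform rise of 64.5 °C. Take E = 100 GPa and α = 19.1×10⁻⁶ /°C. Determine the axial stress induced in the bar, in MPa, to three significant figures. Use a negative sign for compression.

Free thermal expansion αLΔT = 19.1e-6 · 6730 · 64.5 = 8.291 mm.
The walls impose strain ε = −(8.291)/6730 = -1.2320e-03; σ = Eε = 100000 · -1.2320e-03 = -123.2 MPa.

-123 MPa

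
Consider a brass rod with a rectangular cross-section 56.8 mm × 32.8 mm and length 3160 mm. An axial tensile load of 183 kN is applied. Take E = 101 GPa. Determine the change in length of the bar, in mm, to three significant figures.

A = 1863 mm².
δ_mech = NL/(AE) = 183000·3160/(1863·101000) = 3.073 mm.

3.07 mm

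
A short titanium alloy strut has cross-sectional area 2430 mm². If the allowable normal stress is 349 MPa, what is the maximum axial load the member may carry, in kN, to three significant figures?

848 kN

P_max = σ_allow · A = 349 · 2430 = 848100 N = 848.1 kN.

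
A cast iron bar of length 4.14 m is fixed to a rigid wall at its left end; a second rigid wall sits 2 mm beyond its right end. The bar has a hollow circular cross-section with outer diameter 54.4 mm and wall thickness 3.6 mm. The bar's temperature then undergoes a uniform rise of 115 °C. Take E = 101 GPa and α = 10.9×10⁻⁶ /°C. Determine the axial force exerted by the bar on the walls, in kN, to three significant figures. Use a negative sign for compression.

-44.7 kN

Free thermal expansion αLΔT = 10.9e-6 · 4140 · 115 = 5.189 mm.
The walls engage after the gap closes; constrained expansion = 5.189 − 2 = 3.189 mm.
The walls impose strain ε = −(3.189)/4140 = -7.7041e-04; σ = Eε = 101000 · -7.7041e-04 = -77.81 MPa.
Wall reaction R = σ·A = -77.81·574.5 = -44710 N = -44.71 kN.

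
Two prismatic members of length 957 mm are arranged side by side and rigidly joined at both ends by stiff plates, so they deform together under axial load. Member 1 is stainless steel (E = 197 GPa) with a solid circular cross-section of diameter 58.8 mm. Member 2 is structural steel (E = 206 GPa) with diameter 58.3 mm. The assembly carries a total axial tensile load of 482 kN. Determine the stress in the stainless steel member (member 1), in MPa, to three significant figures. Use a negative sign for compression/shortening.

87.5 MPa

A_1 = 2715 mm².
A_2 = 2669 mm².
Equal strain + equilibrium ⇒ each member carries load in proportion to AE: A₁E₁ = 534900000 N, A₂E₂ = 549900000 N, ΣAE = 1085000000 N.
σ₁ = P·E₁/ΣAE = 482000·197000/1085000000 = 87.53 MPa.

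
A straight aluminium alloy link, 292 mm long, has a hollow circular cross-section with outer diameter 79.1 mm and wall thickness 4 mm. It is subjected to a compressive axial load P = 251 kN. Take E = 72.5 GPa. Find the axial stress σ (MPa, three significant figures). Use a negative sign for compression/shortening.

-266 MPa

A = 943.7 mm².
σ = N/A = -251000/943.7 = -266 MPa.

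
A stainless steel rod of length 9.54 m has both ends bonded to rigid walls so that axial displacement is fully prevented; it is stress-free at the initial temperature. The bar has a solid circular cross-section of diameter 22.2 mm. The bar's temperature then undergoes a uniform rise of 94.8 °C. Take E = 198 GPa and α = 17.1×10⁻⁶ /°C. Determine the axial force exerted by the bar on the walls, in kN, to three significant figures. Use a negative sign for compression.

-124 kN

Free thermal expansion αLΔT = 17.1e-6 · 9540 · 94.8 = 15.47 mm.
The walls impose strain ε = −(15.47)/9540 = -1.6211e-03; σ = Eε = 198000 · -1.6211e-03 = -321 MPa.
Wall reaction R = σ·A = -321·387.1 = -124200 N = -124.2 kN.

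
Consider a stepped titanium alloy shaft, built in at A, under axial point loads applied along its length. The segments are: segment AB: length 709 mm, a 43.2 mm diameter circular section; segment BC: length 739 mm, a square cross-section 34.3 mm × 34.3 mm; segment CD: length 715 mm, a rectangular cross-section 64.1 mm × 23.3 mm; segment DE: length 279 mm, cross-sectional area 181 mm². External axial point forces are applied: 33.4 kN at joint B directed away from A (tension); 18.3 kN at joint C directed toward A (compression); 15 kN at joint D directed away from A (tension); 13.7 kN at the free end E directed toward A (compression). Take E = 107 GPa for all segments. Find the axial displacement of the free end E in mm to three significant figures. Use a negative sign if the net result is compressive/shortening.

-0.217 mm

Internal axial forces (sectioning from the free end, tension +): N_DE = -13.7 kN, N_CD = 1.3 kN, N_BC = -17 kN, N_AB = 16.4 kN.
A_AB = 1466 mm².
A_BC = 1176 mm².
A_CD = 1494 mm².
δ_AB = 16400·709/(1466·107000) = 0.07414 mm
δ_BC = -17000·739/(1176·107000) = -0.0998 mm
δ_CD = 1300·715/(1494·107000) = 0.005816 mm
δ_DE = -13700·279/(181·107000) = -0.1974 mm
δ = Σδ_i = -0.2172 mm.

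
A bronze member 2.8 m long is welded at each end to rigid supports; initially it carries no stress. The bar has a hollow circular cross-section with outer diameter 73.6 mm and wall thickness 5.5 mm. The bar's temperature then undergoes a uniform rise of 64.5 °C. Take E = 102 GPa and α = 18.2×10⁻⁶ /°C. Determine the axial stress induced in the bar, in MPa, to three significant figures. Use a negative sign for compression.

-120 MPa

Free thermal expansion αLΔT = 18.2e-6 · 2800 · 64.5 = 3.287 mm.
The walls impose strain ε = −(3.287)/2800 = -1.1739e-03; σ = Eε = 102000 · -1.1739e-03 = -119.7 MPa.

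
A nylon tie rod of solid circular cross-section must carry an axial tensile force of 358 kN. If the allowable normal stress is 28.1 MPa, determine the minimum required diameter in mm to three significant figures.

127 mm

Required area A ≥ P/σ_allow = 358000/28.1 = 12740 mm².
For a solid circular section, d ≥ √(4A/π) = 127.4 mm.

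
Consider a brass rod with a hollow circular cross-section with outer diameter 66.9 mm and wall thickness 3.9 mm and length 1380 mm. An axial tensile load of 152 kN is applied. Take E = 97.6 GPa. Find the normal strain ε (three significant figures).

A = 771.9 mm².
σ = N/A = 196.9 MPa; ε = σ/E = 196.9/97600 = 2.018e-03.

0.00202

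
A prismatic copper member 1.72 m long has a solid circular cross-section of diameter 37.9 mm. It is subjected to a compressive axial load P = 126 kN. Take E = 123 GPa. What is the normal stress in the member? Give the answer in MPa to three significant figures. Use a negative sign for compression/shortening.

-112 MPa

A = 1128 mm².
σ = N/A = -126000/1128 = -111.7 MPa.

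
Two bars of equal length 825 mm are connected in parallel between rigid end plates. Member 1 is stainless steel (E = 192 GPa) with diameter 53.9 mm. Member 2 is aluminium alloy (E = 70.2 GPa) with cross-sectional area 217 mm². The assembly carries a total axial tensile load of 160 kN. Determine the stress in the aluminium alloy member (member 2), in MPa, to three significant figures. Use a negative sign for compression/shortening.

24.8 MPa

A_1 = 2282 mm².
Equal strain + equilibrium ⇒ each member carries load in proportion to AE: A₁E₁ = 438100000 N, A₂E₂ = 15230000 N, ΣAE = 453300000 N.
σ₂ = P·E₂/ΣAE = 160000·70200/453300000 = 24.78 MPa.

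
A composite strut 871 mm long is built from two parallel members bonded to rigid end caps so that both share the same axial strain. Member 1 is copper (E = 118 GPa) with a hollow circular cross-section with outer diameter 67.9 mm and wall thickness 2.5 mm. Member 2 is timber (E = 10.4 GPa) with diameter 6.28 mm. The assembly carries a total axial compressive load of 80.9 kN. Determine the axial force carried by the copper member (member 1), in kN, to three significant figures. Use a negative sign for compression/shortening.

-80.5 kN

A_1 = 513.7 mm².
A_2 = 30.97 mm².
Equal strain + equilibrium ⇒ each member carries load in proportion to AE: A₁E₁ = 60610000 N, A₂E₂ = 322100 N, ΣAE = 60930000 N.
F₁ = P·A₁E₁/ΣAE = -80900·60610000/60930000 = -80470 N.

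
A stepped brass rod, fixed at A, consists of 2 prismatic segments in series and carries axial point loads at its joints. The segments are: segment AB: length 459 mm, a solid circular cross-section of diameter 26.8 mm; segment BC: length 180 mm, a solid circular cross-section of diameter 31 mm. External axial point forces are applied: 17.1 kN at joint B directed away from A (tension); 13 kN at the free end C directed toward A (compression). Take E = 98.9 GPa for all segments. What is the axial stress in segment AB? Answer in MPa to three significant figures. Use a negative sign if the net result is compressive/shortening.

7.27 MPa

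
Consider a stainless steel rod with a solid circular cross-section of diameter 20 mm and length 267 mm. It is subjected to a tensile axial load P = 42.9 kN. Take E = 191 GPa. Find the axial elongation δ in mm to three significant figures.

A = 314.2 mm².
δ_mech = NL/(AE) = 42900·267/(314.2·191000) = 0.1909 mm.

0.191 mm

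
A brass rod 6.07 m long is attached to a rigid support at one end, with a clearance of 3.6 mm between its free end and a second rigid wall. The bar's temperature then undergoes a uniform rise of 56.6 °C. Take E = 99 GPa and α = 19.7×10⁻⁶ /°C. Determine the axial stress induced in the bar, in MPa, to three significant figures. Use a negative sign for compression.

-51.7 MPa

Free thermal expansion αLΔT = 19.7e-6 · 6070 · 56.6 = 6.768 mm.
The walls engage after the gap closes; constrained expansion = 6.768 − 3.6 = 3.168 mm.
The walls impose strain ε = −(3.168)/6070 = -5.2194e-04; σ = Eε = 99000 · -5.2194e-04 = -51.67 MPa.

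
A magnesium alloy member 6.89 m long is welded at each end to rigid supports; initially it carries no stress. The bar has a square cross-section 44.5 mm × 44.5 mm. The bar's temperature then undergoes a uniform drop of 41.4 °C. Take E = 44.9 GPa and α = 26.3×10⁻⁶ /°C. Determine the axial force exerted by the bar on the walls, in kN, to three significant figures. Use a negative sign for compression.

96.8 kN

Free thermal expansion αLΔT = 26.3e-6 · 6890 · -41.4 = -7.502 mm.
The walls impose strain ε = −(-7.502)/6890 = 1.0888e-03; σ = Eε = 44900 · 1.0888e-03 = 48.89 MPa.
Wall reaction R = σ·A = 48.89·1980 = 96810 N = 96.81 kN.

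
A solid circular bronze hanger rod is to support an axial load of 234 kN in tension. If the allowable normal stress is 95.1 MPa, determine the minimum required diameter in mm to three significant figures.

56.0 mm

Required area A ≥ P/σ_allow = 234000/95.1 = 2461 mm².
For a solid circular section, d ≥ √(4A/π) = 55.97 mm.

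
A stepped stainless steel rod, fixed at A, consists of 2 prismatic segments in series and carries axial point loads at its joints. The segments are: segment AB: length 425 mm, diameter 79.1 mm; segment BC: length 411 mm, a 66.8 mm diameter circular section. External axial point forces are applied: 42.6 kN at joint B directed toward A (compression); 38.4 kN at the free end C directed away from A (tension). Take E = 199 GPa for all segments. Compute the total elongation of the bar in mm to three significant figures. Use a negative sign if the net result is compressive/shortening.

Internal axial forces (sectioning from the free end, tension +): N_BC = 38.4 kN, N_AB = -4.2 kN.
A_AB = 4914 mm².
A_BC = 3505 mm².
δ_AB = -4200·425/(4914·199000) = -0.001825 mm
δ_BC = 38400·411/(3505·199000) = 0.02263 mm
δ = Σδ_i = 0.0208 mm.

0.0208 mm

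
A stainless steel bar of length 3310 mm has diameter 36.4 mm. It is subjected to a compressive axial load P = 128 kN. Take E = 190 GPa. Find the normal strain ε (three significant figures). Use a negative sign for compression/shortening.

-6.47e-04

A = 1041 mm².
σ = N/A = -123 MPa; ε = σ/E = -123/190000 = -6.474e-04.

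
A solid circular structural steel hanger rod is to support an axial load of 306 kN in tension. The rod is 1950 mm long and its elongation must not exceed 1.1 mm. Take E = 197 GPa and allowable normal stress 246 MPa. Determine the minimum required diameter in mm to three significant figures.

59.2 mm

Required area A ≥ P/σ_allow = 306000/246 = 1244 mm².
For a solid circular section, d ≥ √(4A/π) = 39.8 mm.
Elongation limit: A ≥ PL/(Eδ_allow) = 306000·1950/(197000·1.1) = 2754 mm² ⇒ d ≥ 59.21 mm.
The elongation limit governs.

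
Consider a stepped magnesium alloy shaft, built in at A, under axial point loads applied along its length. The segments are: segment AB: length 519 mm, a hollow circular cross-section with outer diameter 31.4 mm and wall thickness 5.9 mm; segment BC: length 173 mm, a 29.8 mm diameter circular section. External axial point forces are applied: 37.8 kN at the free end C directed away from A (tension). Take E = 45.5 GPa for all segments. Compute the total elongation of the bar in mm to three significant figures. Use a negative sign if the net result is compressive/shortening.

1.12 mm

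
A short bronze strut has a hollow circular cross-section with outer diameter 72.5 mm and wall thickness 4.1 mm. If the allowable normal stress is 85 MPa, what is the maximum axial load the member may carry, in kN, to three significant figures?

A = 881 mm².
P_max = σ_allow · A = 85 · 881 = 74890 N = 74.89 kN.

74.9 kN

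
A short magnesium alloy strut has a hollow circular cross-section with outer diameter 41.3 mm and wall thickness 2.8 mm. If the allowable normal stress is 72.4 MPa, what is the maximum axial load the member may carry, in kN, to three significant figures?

24.5 kN

A = 338.7 mm².
P_max = σ_allow · A = 72.4 · 338.7 = 24520 N = 24.52 kN.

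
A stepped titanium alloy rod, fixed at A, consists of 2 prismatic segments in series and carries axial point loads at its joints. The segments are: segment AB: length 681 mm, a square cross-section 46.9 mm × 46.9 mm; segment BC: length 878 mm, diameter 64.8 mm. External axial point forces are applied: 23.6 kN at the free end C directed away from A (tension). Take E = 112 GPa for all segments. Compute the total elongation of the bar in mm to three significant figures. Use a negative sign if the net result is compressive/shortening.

Internal axial forces (sectioning from the free end, tension +): N_BC = 23.6 kN, N_AB = 23.6 kN.
A_AB = 2200 mm².
A_BC = 3298 mm².
δ_AB = 23600·681/(2200·112000) = 0.06524 mm
δ_BC = 23600·878/(3298·112000) = 0.0561 mm
δ = Σδ_i = 0.1213 mm.

0.121 mm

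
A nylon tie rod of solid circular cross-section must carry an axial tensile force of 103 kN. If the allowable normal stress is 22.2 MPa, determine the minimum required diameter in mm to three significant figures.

76.9 mm

Required area A ≥ P/σ_allow = 103000/22.2 = 4640 mm².
For a solid circular section, d ≥ √(4A/π) = 76.86 mm.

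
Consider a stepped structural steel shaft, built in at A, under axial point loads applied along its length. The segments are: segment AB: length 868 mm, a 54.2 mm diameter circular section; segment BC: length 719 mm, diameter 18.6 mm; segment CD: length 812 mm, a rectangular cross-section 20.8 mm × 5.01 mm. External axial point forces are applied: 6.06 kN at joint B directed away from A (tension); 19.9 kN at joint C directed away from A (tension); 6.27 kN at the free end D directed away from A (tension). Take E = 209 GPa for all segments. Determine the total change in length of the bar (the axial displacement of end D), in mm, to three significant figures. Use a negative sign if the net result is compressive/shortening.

Internal axial forces (sectioning from the free end, tension +): N_CD = 6.27 kN, N_BC = 26.17 kN, N_AB = 32.23 kN.
A_AB = 2307 mm².
A_BC = 271.7 mm².
A_CD = 104.2 mm².
δ_AB = 32230·868/(2307·209000) = 0.05802 mm
δ_BC = 26170·719/(271.7·209000) = 0.3313 mm
δ_CD = 6270·812/(104.2·209000) = 0.2338 mm
δ = Σδ_i = 0.6231 mm.

0.623 mm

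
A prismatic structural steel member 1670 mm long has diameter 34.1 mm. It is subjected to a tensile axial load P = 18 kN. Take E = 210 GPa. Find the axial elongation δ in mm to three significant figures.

A = 913.3 mm².
δ_mech = NL/(AE) = 18000·1670/(913.3·210000) = 0.1567 mm.

0.157 mm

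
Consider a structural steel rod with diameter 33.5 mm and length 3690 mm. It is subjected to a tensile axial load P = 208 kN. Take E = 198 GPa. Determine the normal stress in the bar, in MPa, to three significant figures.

A = 881.4 mm².
σ = N/A = 208000/881.4 = 236 MPa.

236 MPa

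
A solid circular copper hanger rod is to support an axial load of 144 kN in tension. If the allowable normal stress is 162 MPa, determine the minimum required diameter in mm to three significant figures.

Required area A ≥ P/σ_allow = 144000/162 = 888.9 mm².
For a solid circular section, d ≥ √(4A/π) = 33.64 mm.

33.6 mm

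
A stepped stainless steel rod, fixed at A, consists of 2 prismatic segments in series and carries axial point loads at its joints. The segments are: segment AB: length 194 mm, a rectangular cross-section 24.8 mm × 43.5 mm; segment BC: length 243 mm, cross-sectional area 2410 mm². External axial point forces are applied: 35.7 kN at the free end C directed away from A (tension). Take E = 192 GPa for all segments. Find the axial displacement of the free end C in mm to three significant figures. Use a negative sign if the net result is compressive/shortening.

Internal axial forces (sectioning from the free end, tension +): N_BC = 35.7 kN, N_AB = 35.7 kN.
A_AB = 1079 mm².
δ_AB = 35700·194/(1079·192000) = 0.03344 mm
δ_BC = 35700·243/(2410·192000) = 0.01875 mm
δ = Σδ_i = 0.05219 mm.

0.0522 mm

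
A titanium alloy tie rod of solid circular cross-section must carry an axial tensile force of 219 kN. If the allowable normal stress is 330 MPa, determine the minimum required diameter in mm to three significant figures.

29.1 mm

Required area A ≥ P/σ_allow = 219000/330 = 663.6 mm².
For a solid circular section, d ≥ √(4A/π) = 29.07 mm.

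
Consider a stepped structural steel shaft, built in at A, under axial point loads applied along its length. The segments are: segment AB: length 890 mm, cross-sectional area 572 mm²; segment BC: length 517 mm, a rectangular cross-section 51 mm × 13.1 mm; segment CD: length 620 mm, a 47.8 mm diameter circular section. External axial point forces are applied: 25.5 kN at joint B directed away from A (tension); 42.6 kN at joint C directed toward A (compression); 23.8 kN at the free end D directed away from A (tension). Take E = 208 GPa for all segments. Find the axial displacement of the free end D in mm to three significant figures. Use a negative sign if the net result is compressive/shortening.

Internal axial forces (sectioning from the free end, tension +): N_CD = 23.8 kN, N_BC = -18.8 kN, N_AB = 6.7 kN.
A_BC = 668.1 mm².
A_CD = 1795 mm².
δ_AB = 6700·890/(572·208000) = 0.05012 mm
δ_BC = -18800·517/(668.1·208000) = -0.06994 mm
δ_CD = 23800·620/(1795·208000) = 0.03953 mm
δ = Σδ_i = 0.01971 mm.

0.0197 mm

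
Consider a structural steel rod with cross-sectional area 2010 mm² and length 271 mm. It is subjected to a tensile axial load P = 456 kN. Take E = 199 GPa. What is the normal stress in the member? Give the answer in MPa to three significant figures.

227 MPa

σ = N/A = 456000/2010 = 226.9 MPa.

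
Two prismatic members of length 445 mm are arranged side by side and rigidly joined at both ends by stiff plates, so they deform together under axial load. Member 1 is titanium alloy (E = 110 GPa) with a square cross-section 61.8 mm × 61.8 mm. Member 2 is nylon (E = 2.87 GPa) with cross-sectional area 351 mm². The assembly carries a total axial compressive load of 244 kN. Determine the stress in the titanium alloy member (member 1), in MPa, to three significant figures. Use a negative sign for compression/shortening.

-63.7 MPa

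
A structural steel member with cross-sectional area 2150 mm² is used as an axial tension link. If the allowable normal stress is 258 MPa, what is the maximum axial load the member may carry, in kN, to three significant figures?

P_max = σ_allow · A = 258 · 2150 = 554700 N = 554.7 kN.

555 kN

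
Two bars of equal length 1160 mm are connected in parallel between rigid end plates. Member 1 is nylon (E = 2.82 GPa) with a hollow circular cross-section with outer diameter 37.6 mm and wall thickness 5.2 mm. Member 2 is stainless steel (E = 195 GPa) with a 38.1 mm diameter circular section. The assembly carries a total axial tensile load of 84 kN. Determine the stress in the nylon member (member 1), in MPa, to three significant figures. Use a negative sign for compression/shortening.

1.06 MPa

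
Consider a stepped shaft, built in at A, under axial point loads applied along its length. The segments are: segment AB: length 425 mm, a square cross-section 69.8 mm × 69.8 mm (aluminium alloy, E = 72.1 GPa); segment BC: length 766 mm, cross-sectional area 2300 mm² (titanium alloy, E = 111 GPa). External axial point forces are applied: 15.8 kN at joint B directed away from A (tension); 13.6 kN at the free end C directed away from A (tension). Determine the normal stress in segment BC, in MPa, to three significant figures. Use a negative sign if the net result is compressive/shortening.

5.91 MPa

Internal axial forces (sectioning from the free end, tension +): N_BC = 13.6 kN, N_AB = 29.4 kN.
σ_BC = N_BC/A_BC = 13600/2300 = 5.913 MPa.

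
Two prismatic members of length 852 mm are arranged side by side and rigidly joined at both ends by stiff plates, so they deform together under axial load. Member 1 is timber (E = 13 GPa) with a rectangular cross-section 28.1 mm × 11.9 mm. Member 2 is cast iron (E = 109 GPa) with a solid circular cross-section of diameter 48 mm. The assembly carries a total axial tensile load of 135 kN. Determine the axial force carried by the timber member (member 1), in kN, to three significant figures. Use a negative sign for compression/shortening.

2.91 kN

A_1 = 334.4 mm².
A_2 = 1810 mm².
Equal strain + equilibrium ⇒ each member carries load in proportion to AE: A₁E₁ = 4347000 N, A₂E₂ = 197200000 N, ΣAE = 201600000 N.
F₁ = P·A₁E₁/ΣAE = 135000·4347000/201600000 = 2911 N.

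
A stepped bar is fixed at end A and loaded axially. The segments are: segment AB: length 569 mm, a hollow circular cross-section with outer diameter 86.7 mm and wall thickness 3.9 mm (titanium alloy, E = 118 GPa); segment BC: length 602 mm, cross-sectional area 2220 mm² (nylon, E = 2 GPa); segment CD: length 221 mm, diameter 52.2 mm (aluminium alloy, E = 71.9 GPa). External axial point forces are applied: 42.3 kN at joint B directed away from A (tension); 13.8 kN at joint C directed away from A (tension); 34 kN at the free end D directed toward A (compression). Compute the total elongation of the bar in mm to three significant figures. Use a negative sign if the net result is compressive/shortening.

Internal axial forces (sectioning from the free end, tension +): N_CD = -34 kN, N_BC = -20.2 kN, N_AB = 22.1 kN.
A_AB = 1014 mm².
A_CD = 2140 mm².
δ_AB = 22100·569/(1014·118000) = 0.105 mm
δ_BC = -20200·602/(2220·2000) = -2.739 mm
δ_CD = -34000·221/(2140·71900) = -0.04883 mm
δ = Σδ_i = -2.683 mm.

-2.68 mm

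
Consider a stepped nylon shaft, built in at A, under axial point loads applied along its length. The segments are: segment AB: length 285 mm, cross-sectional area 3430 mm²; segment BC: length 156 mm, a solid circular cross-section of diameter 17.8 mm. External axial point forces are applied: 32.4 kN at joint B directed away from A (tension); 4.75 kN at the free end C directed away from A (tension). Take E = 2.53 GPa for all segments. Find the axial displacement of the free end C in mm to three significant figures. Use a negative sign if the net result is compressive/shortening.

Internal axial forces (sectioning from the free end, tension +): N_BC = 4.75 kN, N_AB = 37.15 kN.
A_BC = 248.8 mm².
δ_AB = 37150·285/(3430·2530) = 1.22 mm
δ_BC = 4750·156/(248.8·2530) = 1.177 mm
δ = Σδ_i = 2.397 mm.

2.40 mm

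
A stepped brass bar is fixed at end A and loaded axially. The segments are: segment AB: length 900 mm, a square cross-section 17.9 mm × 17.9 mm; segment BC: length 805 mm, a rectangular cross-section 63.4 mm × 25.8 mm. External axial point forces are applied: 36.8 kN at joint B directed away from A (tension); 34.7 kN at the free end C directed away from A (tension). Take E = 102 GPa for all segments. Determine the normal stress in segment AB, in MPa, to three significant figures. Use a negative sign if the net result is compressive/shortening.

223 MPa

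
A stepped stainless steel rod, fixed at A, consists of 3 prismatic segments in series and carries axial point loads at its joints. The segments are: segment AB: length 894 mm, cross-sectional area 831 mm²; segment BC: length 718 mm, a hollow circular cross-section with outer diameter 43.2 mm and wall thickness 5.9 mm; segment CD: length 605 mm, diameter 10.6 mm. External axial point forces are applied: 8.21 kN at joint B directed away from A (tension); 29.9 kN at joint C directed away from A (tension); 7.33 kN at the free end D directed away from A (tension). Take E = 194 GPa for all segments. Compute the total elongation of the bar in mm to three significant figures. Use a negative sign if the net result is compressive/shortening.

0.710 mm

Internal axial forces (sectioning from the free end, tension +): N_CD = 7.33 kN, N_BC = 37.23 kN, N_AB = 45.44 kN.
A_BC = 691.4 mm².
A_CD = 88.25 mm².
δ_AB = 45440·894/(831·194000) = 0.252 mm
δ_BC = 37230·718/(691.4·194000) = 0.1993 mm
δ_CD = 7330·605/(88.25·194000) = 0.259 mm
δ = Σδ_i = 0.7103 mm.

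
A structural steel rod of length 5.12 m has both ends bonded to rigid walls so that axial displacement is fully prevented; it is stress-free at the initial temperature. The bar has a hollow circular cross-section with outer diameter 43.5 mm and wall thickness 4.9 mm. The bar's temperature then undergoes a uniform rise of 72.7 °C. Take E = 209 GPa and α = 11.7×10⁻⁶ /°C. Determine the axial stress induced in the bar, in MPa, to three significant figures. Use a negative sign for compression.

-178 MPa

Free thermal expansion αLΔT = 11.7e-6 · 5120 · 72.7 = 4.355 mm.
The walls impose strain ε = −(4.355)/5120 = -8.5059e-04; σ = Eε = 209000 · -8.5059e-04 = -177.8 MPa.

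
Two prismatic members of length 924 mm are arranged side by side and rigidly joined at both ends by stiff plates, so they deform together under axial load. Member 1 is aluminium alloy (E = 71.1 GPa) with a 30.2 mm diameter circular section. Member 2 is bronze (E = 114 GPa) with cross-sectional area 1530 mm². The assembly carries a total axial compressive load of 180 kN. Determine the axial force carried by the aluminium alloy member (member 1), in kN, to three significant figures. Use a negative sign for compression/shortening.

-40.7 kN

A_1 = 716.3 mm².
Equal strain + equilibrium ⇒ each member carries load in proportion to AE: A₁E₁ = 50930000 N, A₂E₂ = 174400000 N, ΣAE = 225300000 N.
F₁ = P·A₁E₁/ΣAE = -180000·50930000/225300000 = -40680 N.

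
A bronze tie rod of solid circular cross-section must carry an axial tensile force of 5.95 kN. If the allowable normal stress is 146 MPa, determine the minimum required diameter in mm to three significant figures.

7.20 mm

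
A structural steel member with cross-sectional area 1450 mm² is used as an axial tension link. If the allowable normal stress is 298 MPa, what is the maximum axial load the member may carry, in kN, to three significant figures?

432 kN

P_max = σ_allow · A = 298 · 1450 = 432100 N = 432.1 kN.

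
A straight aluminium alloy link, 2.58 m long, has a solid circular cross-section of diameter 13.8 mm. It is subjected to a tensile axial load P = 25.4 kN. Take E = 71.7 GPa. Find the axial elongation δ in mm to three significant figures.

A = 149.6 mm².
δ_mech = NL/(AE) = 25400·2580/(149.6·71700) = 6.111 mm.

6.11 mm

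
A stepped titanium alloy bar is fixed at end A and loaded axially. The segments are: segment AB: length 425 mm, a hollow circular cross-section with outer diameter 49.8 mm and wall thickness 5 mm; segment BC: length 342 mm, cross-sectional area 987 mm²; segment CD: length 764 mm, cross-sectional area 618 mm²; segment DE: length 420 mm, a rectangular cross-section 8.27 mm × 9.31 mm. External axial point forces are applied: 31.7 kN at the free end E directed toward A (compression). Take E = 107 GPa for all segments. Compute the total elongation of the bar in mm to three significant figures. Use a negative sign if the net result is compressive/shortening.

-2.26 mm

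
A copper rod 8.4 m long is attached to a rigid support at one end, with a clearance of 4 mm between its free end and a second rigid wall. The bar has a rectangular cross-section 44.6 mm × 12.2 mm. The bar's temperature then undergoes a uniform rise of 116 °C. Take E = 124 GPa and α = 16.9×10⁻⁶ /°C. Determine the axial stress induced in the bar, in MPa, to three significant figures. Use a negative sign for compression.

-184 MPa

Free thermal expansion αLΔT = 16.9e-6 · 8400 · 116 = 16.47 mm.
The walls engage after the gap closes; constrained expansion = 16.47 − 4 = 12.47 mm.
The walls impose strain ε = −(12.47)/8400 = -1.4842e-03; σ = Eε = 124000 · -1.4842e-03 = -184 MPa.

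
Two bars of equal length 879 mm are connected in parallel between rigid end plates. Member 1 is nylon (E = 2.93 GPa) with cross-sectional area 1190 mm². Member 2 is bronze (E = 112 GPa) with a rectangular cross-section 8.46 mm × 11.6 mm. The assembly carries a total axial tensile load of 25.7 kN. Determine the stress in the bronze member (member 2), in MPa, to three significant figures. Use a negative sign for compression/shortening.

A_2 = 98.14 mm².
Equal strain + equilibrium ⇒ each member carries load in proportion to AE: A₁E₁ = 3487000 N, A₂E₂ = 10990000 N, ΣAE = 14480000 N.
σ₂ = P·E₂/ΣAE = 25700·112000/14480000 = 198.8 MPa.

199 MPa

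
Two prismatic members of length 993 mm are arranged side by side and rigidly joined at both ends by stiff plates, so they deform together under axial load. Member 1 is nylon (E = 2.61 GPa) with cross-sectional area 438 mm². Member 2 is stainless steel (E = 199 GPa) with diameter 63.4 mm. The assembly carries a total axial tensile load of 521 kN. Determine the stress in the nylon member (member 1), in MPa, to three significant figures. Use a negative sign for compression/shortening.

A_2 = 3157 mm².
Equal strain + equilibrium ⇒ each member carries load in proportion to AE: A₁E₁ = 1143000 N, A₂E₂ = 628200000 N, ΣAE = 629400000 N.
σ₁ = P·E₁/ΣAE = 521000·2610/629400000 = 2.161 MPa.

2.16 MPa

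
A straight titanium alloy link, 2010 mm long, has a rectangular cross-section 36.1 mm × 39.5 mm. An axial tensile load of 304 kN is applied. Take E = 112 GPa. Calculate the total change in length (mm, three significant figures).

3.83 mm

A = 1426 mm².
δ_mech = NL/(AE) = 304000·2010/(1426·112000) = 3.826 mm.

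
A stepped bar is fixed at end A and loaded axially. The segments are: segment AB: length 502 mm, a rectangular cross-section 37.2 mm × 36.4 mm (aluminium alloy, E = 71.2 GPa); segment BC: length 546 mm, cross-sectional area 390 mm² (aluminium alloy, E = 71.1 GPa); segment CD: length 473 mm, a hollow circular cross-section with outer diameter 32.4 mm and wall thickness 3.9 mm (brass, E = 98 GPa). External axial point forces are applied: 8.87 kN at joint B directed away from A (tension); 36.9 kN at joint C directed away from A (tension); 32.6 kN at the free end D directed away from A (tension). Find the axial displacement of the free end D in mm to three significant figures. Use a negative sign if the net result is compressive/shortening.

2.23 mm

Internal axial forces (sectioning from the free end, tension +): N_CD = 32.6 kN, N_BC = 69.5 kN, N_AB = 78.37 kN.
A_AB = 1354 mm².
A_CD = 349.2 mm².
δ_AB = 78370·502/(1354·71200) = 0.4081 mm
δ_BC = 69500·546/(390·71100) = 1.368 mm
δ_CD = 32600·473/(349.2·98000) = 0.4506 mm
δ = Σδ_i = 2.227 mm.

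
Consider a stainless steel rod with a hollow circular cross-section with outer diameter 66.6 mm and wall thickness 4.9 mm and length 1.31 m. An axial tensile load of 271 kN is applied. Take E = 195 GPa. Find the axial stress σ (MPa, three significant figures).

A = 949.8 mm².
σ = N/A = 271000/949.8 = 285.3 MPa.

285 MPa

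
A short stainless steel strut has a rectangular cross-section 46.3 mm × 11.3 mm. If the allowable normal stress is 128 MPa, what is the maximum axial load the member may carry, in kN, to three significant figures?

67.0 kN

A = 523.2 mm².
P_max = σ_allow · A = 128 · 523.2 = 66970 N = 66.97 kN.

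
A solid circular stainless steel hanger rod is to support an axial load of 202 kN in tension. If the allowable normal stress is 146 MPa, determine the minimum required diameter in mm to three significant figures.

Required area A ≥ P/σ_allow = 202000/146 = 1384 mm².
For a solid circular section, d ≥ √(4A/π) = 41.97 mm.

42.0 mm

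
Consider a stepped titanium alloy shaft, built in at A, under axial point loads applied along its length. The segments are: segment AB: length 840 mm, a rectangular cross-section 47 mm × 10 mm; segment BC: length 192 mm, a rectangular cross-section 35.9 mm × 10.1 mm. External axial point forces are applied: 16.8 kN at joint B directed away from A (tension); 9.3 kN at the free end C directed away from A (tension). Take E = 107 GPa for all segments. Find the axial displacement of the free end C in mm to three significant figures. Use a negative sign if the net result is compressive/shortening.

0.482 mm

Internal axial forces (sectioning from the free end, tension +): N_BC = 9.3 kN, N_AB = 26.1 kN.
A_AB = 470 mm².
A_BC = 362.6 mm².
δ_AB = 26100·840/(470·107000) = 0.436 mm
δ_BC = 9300·192/(362.6·107000) = 0.04602 mm
δ = Σδ_i = 0.482 mm.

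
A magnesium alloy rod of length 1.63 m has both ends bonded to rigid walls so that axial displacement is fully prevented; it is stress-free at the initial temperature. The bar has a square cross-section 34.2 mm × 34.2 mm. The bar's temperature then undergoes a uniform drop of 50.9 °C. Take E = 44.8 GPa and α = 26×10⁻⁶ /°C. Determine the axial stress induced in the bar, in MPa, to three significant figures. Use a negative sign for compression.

Free thermal expansion αLΔT = 26e-6 · 1630 · -50.9 = -2.157 mm.
The walls impose strain ε = −(-2.157)/1630 = 1.3234e-03; σ = Eε = 44800 · 1.3234e-03 = 59.29 MPa.

59.3 MPa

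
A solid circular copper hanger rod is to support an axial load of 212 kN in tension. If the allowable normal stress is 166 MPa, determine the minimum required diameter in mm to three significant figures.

Required area A ≥ P/σ_allow = 212000/166 = 1277 mm².
For a solid circular section, d ≥ √(4A/π) = 40.32 mm.

40.3 mm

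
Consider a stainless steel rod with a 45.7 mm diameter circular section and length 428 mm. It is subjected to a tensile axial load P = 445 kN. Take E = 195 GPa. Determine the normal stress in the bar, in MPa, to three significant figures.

271 MPa

A = 1640 mm².
σ = N/A = 445000/1640 = 271.3 MPa.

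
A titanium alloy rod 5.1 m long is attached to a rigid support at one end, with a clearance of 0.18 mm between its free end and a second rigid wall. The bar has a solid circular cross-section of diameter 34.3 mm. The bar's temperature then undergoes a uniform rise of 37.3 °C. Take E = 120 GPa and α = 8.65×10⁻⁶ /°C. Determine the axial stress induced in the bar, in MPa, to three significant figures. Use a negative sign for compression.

Free thermal expansion αLΔT = 8.65e-6 · 5100 · 37.3 = 1.645 mm.
The walls engage after the gap closes; constrained expansion = 1.645 − 0.18 = 1.465 mm.
The walls impose strain ε = −(1.465)/5100 = -2.8735e-04; σ = Eε = 120000 · -2.8735e-04 = -34.48 MPa.

-34.5 MPa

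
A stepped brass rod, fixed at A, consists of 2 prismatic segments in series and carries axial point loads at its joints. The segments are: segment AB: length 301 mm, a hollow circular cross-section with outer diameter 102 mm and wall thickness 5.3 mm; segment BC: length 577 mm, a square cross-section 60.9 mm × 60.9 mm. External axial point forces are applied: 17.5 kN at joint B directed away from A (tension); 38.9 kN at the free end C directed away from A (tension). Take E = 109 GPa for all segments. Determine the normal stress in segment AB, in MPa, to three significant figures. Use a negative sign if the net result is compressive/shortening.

Internal axial forces (sectioning from the free end, tension +): N_BC = 38.9 kN, N_AB = 56.4 kN.
A_AB = 1610 mm².
σ_AB = N_AB/A_AB = 56400/1610 = 35.03 MPa.

35.0 MPa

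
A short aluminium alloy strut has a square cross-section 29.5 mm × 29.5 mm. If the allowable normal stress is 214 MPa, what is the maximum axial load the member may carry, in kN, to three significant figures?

A = 870.2 mm².
P_max = σ_allow · A = 214 · 870.2 = 186200 N = 186.2 kN.

186 kN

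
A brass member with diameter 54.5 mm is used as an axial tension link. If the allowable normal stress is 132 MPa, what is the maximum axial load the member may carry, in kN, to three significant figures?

A = 2333 mm².
P_max = σ_allow · A = 132 · 2333 = 307900 N = 307.9 kN.

308 kN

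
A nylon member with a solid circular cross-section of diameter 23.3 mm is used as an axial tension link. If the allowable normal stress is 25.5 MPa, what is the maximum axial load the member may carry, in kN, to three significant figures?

A = 426.4 mm².
P_max = σ_allow · A = 25.5 · 426.4 = 10870 N = 10.87 kN.

10.9 kN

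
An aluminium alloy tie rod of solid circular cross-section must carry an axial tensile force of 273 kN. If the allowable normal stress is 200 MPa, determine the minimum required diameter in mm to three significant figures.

Required area A ≥ P/σ_allow = 273000/200 = 1365 mm².
For a solid circular section, d ≥ √(4A/π) = 41.69 mm.

41.7 mm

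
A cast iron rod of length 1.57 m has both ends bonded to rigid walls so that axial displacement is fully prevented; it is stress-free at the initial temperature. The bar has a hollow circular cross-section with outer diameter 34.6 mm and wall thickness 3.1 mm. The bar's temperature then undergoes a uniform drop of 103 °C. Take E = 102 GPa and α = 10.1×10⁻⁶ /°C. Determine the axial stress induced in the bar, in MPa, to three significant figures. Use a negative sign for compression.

106 MPa

Free thermal expansion αLΔT = 10.1e-6 · 1570 · -103 = -1.633 mm.
The walls impose strain ε = −(-1.633)/1570 = 1.0403e-03; σ = Eε = 102000 · 1.0403e-03 = 106.1 MPa.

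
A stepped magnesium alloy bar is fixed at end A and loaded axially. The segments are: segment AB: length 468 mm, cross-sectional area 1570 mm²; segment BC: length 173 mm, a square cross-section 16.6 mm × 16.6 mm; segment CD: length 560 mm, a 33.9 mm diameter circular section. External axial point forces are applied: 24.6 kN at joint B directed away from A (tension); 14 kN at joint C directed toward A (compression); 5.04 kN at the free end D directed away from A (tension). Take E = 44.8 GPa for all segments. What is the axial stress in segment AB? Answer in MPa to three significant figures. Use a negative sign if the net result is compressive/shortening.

Internal axial forces (sectioning from the free end, tension +): N_CD = 5.04 kN, N_BC = -8.96 kN, N_AB = 15.64 kN.
σ_AB = N_AB/A_AB = 15640/1570 = 9.962 MPa.

9.96 MPa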